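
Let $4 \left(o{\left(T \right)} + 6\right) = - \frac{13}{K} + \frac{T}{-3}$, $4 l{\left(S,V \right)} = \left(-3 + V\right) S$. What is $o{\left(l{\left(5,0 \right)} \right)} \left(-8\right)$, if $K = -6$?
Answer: $\frac{247}{6} \approx 41.167$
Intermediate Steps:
$l{\left(S,V \right)} = \frac{S \left(-3 + V\right)}{4}$ ($l{\left(S,V \right)} = \frac{\left(-3 + V\right) S}{4} = \frac{S \left(-3 + V\right)}{4}$)
$o{\left(T \right)} = - \frac{131}{24} - \frac{T}{12}$ ($o{\left(T \right)} = -6 + \frac{- \frac{13}{-6} + \frac{T}{-3}}{4} = -6 + \frac{\left(-13\right) \left(- \frac{1}{6}\right) + T \left(- \frac{1}{3}\right)}{4} = -6 + \frac{\frac{13}{6} - \frac{T}{3}}{4} = -6 - \left(- \frac{13}{24} + \frac{T}{12}\right) = - \frac{131}{24} - \frac{T}{12}$)
$o{\left(l{\left(5,0 \right)} \right)} \left(-8\right) = \left(- \frac{131}{24} - \frac{\frac{1}{4} \cdot 5 \left(-3 + 0\right)}{12}\right) \left(-8\right) = \left(- \frac{131}{24} - \frac{\frac{1}{4} \cdot 5 \left(-3\right)}{12}\right) \left(-8\right) = \left(- \frac{131}{24} - - \frac{5}{16}\right) \left(-8\right) = \left(- \frac{131}{24} + \frac{5}{16}\right) \left(-8\right) = \left(- \frac{247}{48}\right) \left(-8\right) = \frac{247}{6}$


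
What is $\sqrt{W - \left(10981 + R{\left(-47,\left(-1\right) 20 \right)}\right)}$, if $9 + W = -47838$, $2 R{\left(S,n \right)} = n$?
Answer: $i \sqrt{58818} \approx 242.52 i$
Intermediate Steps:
$R{\left(S,n \right)} = \frac{n}{2}$
$W = -47847$ ($W = -9 - 47838 = -47847$)
$\sqrt{W - \left(10981 + R{\left(-47,\left(-1\right) 20 \right)}\right)} = \sqrt{-47847 - \left(10981 + \frac{\left(-1\right) 20}{2}\right)} = \sqrt{-47847 - \left(10981 + \frac{1}{2} \left(-20\right)\right)} = \sqrt{-47847 - 10971} = \sqrt{-58818} = i \sqrt{58818}$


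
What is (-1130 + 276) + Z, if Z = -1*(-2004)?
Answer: 1150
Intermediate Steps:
Z = 2004
(-1130 + 276) + Z = (-1130 + 276) + 2004 = -854 + 2004 = 1150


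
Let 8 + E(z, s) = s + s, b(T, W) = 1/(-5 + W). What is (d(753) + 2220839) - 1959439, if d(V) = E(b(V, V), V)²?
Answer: 2505404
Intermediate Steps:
E(z, s) = -8 + 2*s (E(z, s) = -8 + (s + s) = -8 + 2*s)
d(V) = (-8 + 2*V)²
(d(753) + 2220839) - 1959439 = (4*(-4 + 753)² + 2220839) - 1959439 = (4*749² + 2220839) - 1959439 = (4*561001 + 2220839) - 1959439 = (2244004 + 2220839) - 1959439 = 4464843 - 1959439 = 2505404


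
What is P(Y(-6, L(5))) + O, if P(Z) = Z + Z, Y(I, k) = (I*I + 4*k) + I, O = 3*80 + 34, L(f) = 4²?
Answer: 462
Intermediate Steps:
L(f) = 16
O = 274 (O = 240 + 34 = 274)
Y(I, k) = I + I² + 4*k (Y(I, k) = (I² + 4*k) + I = I + I² + 4*k)
P(Z) = 2*Z
P(Y(-6, L(5))) + O = 2*(-6 + (-6)² + 4*16) + 274 = 2*(-6 + 36 + 64) + 274 = 2*94 + 274 = 188 + 274 = 462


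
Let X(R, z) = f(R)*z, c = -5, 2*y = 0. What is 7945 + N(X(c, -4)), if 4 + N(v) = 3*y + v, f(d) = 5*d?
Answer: 8041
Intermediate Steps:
y = 0 (y = (1/2)*0 = 0)
X(R, z) = 5*R*z (X(R, z) = (5*R)*z = 5*R*z)
N(v) = -4 + v (N(v) = -4 + (3*0 + v) = -4 + (0 + v) = -4 + v)
7945 + N(X(c, -4)) = 7945 + (-4 + 5*(-5)*(-4)) = 7945 + (-4 + 100) = 7945 + 96 = 8041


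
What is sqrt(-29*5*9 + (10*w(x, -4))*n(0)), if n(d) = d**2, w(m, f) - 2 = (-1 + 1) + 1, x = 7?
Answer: 3*I*sqrt(145) ≈ 36.125*I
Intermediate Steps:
w(m, f) = 3 (w(m, f) = 2 + ((-1 + 1) + 1) = 2 + (0 + 1) = 2 + 1 = 3)
sqrt(-29*5*9 + (10*w(x, -4))*n(0)) = sqrt(-29*5*9 + (10*3)*0**2) = sqrt(-145*9 + 30*0) = sqrt(-1305 + 0) = sqrt(-1305) = 3*I*sqrt(145)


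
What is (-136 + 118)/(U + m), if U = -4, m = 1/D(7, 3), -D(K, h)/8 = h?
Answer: 432/97 ≈ 4.4536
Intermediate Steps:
D(K, h) = -8*h
m = -1/24 (m = 1/(-8*3) = 1/(-24) = -1/24 ≈ -0.041667)
(-136 + 118)/(U + m) = (-136 + 118)/(-4 - 1/24) = -18/(-97/24) = -24/97*(-18) = 432/97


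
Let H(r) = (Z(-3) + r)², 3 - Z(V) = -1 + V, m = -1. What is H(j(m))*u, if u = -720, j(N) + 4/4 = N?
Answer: -18000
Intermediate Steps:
Z(V) = 4 - V (Z(V) = 3 - (-1 + V) = 3 + (1 - V) = 4 - V)
j(N) = -1 + N
H(r) = (7 + r)² (H(r) = ((4 - 1*(-3)) + r)² = ((4 + 3) + r)² = (7 + r)²)
H(j(m))*u = (7 + (-1 - 1))²*(-720) = (7 - 2)²*(-720) = 5²*(-720) = 25*(-720) = -18000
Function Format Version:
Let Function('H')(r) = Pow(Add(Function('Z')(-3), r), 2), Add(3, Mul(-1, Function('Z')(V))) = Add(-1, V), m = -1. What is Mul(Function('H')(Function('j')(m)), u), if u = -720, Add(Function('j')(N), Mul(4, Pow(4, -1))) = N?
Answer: -18000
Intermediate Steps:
Function('Z')(V) = Add(4, Mul(-1, V)) (Function('Z')(V) = Add(3, Mul(-1, Add(-1, V))) = Add(3, Add(1, Mul(-1, V))) = Add(4, Mul(-1, V)))
Function('j')(N) = Add(-1, N)
Function('H')(r) = Pow(Add(7, r), 2) (Function('H')(r) = Pow(Add(Add(4, Mul(-1, -3)), r), 2) = Pow(Add(Add(4, 3), r), 2) = Pow(Add(7, r), 2))
Mul(Function('H')(Function('j')(m)), u) = Mul(Pow(Add(7, Add(-1, -1)), 2), -720) = Mul(Pow(Add(7, -2), 2), -720) = Mul(Pow(5, 2), -720) = Mul(25, -720) = -18000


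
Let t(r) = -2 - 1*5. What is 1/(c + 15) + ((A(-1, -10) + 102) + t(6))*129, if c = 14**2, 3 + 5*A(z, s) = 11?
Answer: 13146782/1055 ≈ 12461.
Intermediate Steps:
A(z, s) = 8/5 (A(z, s) = -3/5 + (1/5)*11 = -3/5 + 11/5 = 8/5)
c = 196
t(r) = -7 (t(r) = -2 - 5 = -7)
1/(c + 15) + ((A(-1, -10) + 102) + t(6))*129 = 1/(196 + 15) + ((8/5 + 102) - 7)*129 = 1/211 + (518/5 - 7)*129 = 1/211 + (483/5)*129 = 1/211 + 62307/5 = 13146782/1055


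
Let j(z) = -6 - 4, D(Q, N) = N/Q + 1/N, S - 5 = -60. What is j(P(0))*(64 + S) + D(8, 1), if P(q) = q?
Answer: -711/8 ≈ -88.875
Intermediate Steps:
S = -55 (S = 5 - 60 = -55)
D(Q, N) = 1/N + N/Q (D(Q, N) = N/Q + 1/N = 1/N + N/Q)
j(z) = -10
j(P(0))*(64 + S) + D(8, 1) = -10*(64 - 55) + (1/1 + 1/8) = -10*9 + (1 + 1*(⅛)) = -90 + (1 + ⅛) = -90 + 9/8 = -711/8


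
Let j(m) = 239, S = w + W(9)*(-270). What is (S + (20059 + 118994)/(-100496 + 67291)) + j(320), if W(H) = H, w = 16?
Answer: -72359928/33205 ≈ -2179.2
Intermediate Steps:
S = -2414 (S = 16 + 9*(-270) = 16 - 2430 = -2414)
(S + (20059 + 118994)/(-100496 + 67291)) + j(320) = (-2414 + (20059 + 118994)/(-100496 + 67291)) + 239 = (-2414 + 139053/(-33205)) + 239 = (-2414 + 139053*(-1/33205)) + 239 = (-2414 - 139053/33205) + 239 = -80295923/33205 + 239 = -72359928/33205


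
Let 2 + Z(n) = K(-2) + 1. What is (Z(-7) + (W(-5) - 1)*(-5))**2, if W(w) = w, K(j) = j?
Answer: 729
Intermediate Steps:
Z(n) = -3 (Z(n) = -2 + (-2 + 1) = -2 - 1 = -3)
(Z(-7) + (W(-5) - 1)*(-5))**2 = (-3 + (-5 - 1)*(-5))**2 = (-3 - 6*(-5))**2 = (-3 + 30)**2 = 27**2 = 729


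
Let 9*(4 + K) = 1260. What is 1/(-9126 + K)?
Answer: -1/8990 ≈ -0.00011123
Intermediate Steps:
K = 136 (K = -4 + (1/9)*1260 = -4 + 140 = 136)
1/(-9126 + K) = 1/(-9126 + 136) = 1/(-8990) = -1/8990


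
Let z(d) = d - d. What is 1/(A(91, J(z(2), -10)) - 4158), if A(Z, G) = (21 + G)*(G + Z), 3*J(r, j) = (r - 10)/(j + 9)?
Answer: -9/16763 ≈ -0.00053690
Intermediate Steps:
z(d) = 0
J(r, j) = (-10 + r)/(3*(9 + j)) (J(r, j) = ((r - 10)/(j + 9))/3 = ((-10 + r)/(9 + j))/3 = (-10 + r)/(3*(9 + j)))
1/(A(91, J(z(2), -10)) - 4158) = 1/((((-10 + 0)/(3*(9 - 10)))² + 21*((-10 + 0)/(3*(9 - 10))) + 21*91 + ((-10 + 0)/(3*(9 - 10)))*91) - 4158) = 1/((((⅓)*(-10)/(-1))² + 21*((⅓)*(-10)/(-1)) + 1911 + ((⅓)*(-10)/(-1))*91) - 4158) = 1/((((⅓)*(-1)*(-10))² + 21*((⅓)*(-1)*(-10)) + 1911 + ((⅓)*(-1)*(-10))*91) - 4158) = 1/(((10/3)² + 21*(10/3) + 1911 + (10/3)*91) - 4158) = 1/((100/9 + 70 + 1911 + 910/3) - 4158) = 1/(20659/9 - 4158) = 1/(-16763/9) = -9/16763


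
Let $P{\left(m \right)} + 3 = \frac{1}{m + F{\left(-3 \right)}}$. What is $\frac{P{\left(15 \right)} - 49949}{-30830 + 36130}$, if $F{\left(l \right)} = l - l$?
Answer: $- \frac{749279}{79500} \approx -9.4249$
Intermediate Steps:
$F{\left(l \right)} = 0$
$P{\left(m \right)} = -3 + \frac{1}{m}$ ($P{\left(m \right)} = -3 + \frac{1}{m + 0} = -3 + \frac{1}{m}$)
$\frac{P{\left(15 \right)} - 49949}{-30830 + 36130} = \frac{\left(-3 + \frac{1}{15}\right) - 49949}{-30830 + 36130} = \frac{\left(-3 + \frac{1}{15}\right) - 49949}{5300} = \left(- \frac{44}{15} - 49949\right) \frac{1}{5300} = \left(- \frac{749279}{15}\right) \frac{1}{5300} = - \frac{749279}{79500}$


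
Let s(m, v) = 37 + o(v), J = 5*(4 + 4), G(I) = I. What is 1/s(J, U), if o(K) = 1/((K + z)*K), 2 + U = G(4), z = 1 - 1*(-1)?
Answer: 8/297 ≈ 0.026936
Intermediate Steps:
z = 2 (z = 1 + 1 = 2)
U = 2 (U = -2 + 4 = 2)
J = 40 (J = 5*8 = 40)
o(K) = 1/(K*(2 + K)) (o(K) = 1/((K + 2)*K) = 1/((2 + K)*K) = 1/(K*(2 + K)))
s(m, v) = 37 + 1/(v*(2 + v))
1/s(J, U) = 1/(37 + 1/(2*(2 + 2))) = 1/(37 + (½)/4) = 1/(37 + (½)*(¼)) = 1/(37 + ⅛) = 1/(297/8) = 8/297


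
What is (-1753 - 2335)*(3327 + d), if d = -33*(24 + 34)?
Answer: -5776344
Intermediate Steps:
d = -1914 (d = -33*58 = -1914)
(-1753 - 2335)*(3327 + d) = (-1753 - 2335)*(3327 - 1914) = -4088*1413 = -5776344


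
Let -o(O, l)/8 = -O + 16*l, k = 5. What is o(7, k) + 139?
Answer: -445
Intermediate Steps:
o(O, l) = -128*l + 8*O (o(O, l) = -8*(-O + 16*l) = -128*l + 8*O)
o(7, k) + 139 = (-128*5 + 8*7) + 139 = (-640 + 56) + 139 = -584 + 139 = -445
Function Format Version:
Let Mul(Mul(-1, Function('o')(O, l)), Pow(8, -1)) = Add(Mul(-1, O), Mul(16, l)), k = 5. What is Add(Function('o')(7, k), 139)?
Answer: -445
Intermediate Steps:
Function('o')(O, l) = Add(Mul(-128, l), Mul(8, O)) (Function('o')(O, l) = Mul(-8, Add(Mul(-1, O), Mul(16, l))) = Add(Mul(-128, l), Mul(8, O)))
Add(Function('o')(7, k), 139) = Add(Add(Mul(-128, 5), Mul(8, 7)), 139) = Add(Add(-640, 56), 139) = Add(-584, 139) = -445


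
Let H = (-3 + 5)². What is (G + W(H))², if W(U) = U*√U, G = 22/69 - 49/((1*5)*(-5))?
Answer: 314388361/2975625 ≈ 105.65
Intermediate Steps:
G = 3931/1725 (G = 22*(1/69) - 49/(5*(-5)) = 22/69 - 49/(-25) = 22/69 - 49*(-1/25) = 22/69 + 49/25 = 3931/1725 ≈ 2.2788)
H = 4 (H = 2² = 4)
W(U) = U^(3/2)
(G + W(H))² = (3931/1725 + 4^(3/2))² = (3931/1725 + 8)² = (17731/1725)² = 314388361/2975625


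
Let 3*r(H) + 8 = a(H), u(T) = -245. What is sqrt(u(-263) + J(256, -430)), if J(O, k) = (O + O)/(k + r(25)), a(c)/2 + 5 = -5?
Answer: I*sqrt(106904957)/659 ≈ 15.69*I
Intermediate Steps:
a(c) = -20 (a(c) = -10 + 2*(-5) = -10 - 10 = -20)
r(H) = -28/3 (r(H) = -8/3 + (1/3)*(-20) = -8/3 - 20/3 = -28/3)
J(O, k) = 2*O/(-28/3 + k) (J(O, k) = (O + O)/(k - 28/3) = (2*O)/(-28/3 + k) = 2*O/(-28/3 + k))
sqrt(u(-263) + J(256, -430)) = sqrt(-245 + 6*256/(-28 + 3*(-430))) = sqrt(-245 + 6*256/(-28 - 1290)) = sqrt(-245 + 6*256/(-1318)) = sqrt(-245 + 6*256*(-1/1318)) = sqrt(-245 - 768/659) = sqrt(-162223/659) = I*sqrt(106904957)/659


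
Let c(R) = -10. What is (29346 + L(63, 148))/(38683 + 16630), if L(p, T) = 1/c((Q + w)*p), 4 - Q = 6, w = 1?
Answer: 293459/553130 ≈ 0.53054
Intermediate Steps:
Q = -2 (Q = 4 - 1*6 = 4 - 6 = -2)
L(p, T) = -1/10 (L(p, T) = 1/(-10) = -1/10)
(29346 + L(63, 148))/(38683 + 16630) = (29346 - 1/10)/(38683 + 16630) = (293459/10)/55313 = (293459/10)*(1/55313) = 293459/553130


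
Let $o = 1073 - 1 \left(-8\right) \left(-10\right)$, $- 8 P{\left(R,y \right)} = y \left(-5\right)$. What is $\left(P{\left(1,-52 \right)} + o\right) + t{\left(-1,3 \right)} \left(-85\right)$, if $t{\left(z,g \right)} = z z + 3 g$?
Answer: $\frac{221}{2} \approx 110.5$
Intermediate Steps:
$P{\left(R,y \right)} = \frac{5 y}{8}$ ($P{\left(R,y \right)} = - \frac{y \left(-5\right)}{8} = - \frac{\left(-5\right) y}{8} = \frac{5 y}{8}$)
$t{\left(z,g \right)} = z^{2} + 3 g$
$o = 993$ ($o = 1073 - \left(-8\right) \left(-10\right) = 1073 - 80 = 993$)
$\left(P{\left(1,-52 \right)} + o\right) + t{\left(-1,3 \right)} \left(-85\right) = \left(\frac{5}{8} \left(-52\right) + 993\right) + \left(\left(-1\right)^{2} + 3 \cdot 3\right) \left(-85\right) = \left(- \frac{65}{2} + 993\right) + \left(1 + 9\right) \left(-85\right) = \frac{1921}{2} + 10 \left(-85\right) = \frac{1921}{2} - 850 = \frac{221}{2}$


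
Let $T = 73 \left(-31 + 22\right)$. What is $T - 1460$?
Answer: $-2117$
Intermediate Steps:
$T = -657$ ($T = 73 \left(-9\right) = -657$)
$T - 1460 = -657 - 1460 = -2117$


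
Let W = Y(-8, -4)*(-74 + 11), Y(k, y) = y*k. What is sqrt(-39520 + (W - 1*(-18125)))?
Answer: I*sqrt(23411) ≈ 153.01*I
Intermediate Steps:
Y(k, y) = k*y
W = -2016 (W = (-8*(-4))*(-74 + 11) = 32*(-63) = -2016)
sqrt(-39520 + (W - 1*(-18125))) = sqrt(-39520 + (-2016 - 1*(-18125))) = sqrt(-39520 + (-2016 + 18125)) = sqrt(-39520 + 16109) = sqrt(-23411) = I*sqrt(23411)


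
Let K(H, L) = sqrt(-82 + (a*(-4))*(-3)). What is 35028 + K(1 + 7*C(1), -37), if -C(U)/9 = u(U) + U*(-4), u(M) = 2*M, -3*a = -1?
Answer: 35028 + I*sqrt(78) ≈ 35028.0 + 8.8318*I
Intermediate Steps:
a = 1/3 (a = -1/3*(-1) = 1/3 ≈ 0.33333)
C(U) = 18*U (C(U) = -9*(2*U + U*(-4)) = -9*(2*U - 4*U) = -(-18)*U = 18*U)
K(H, L) = I*sqrt(78) (K(H, L) = sqrt(-82 + ((1/3)*(-4))*(-3)) = sqrt(-82 - 4/3*(-3)) = sqrt(-82 + 4) = sqrt(-78) = I*sqrt(78))
35028 + K(1 + 7*C(1), -37) = 35028 + I*sqrt(78)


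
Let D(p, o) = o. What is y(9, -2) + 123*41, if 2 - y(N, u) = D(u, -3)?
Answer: 5048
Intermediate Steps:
y(N, u) = 5 (y(N, u) = 2 - 1*(-3) = 2 + 3 = 5)
y(9, -2) + 123*41 = 5 + 123*41 = 5 + 5043 = 5048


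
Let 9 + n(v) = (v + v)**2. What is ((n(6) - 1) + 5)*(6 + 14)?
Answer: 2780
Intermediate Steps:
n(v) = -9 + 4*v**2 (n(v) = -9 + (v + v)**2 = -9 + (2*v)**2 = -9 + 4*v**2)
((n(6) - 1) + 5)*(6 + 14) = (((-9 + 4*6**2) - 1) + 5)*(6 + 14) = (((-9 + 4*36) - 1) + 5)*20 = (((-9 + 144) - 1) + 5)*20 = ((135 - 1) + 5)*20 = (134 + 5)*20 = 139*20 = 2780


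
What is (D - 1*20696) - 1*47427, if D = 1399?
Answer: -66724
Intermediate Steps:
(D - 1*20696) - 1*47427 = (1399 - 1*20696) - 1*47427 = (1399 - 20696) - 47427 = -19297 - 47427 = -66724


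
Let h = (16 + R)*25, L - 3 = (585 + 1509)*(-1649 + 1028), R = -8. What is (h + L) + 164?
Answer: -1300007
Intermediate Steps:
L = -1300371 (L = 3 + (585 + 1509)*(-1649 + 1028) = 3 + 2094*(-621) = 3 - 1300374 = -1300371)
h = 200 (h = (16 - 8)*25 = 8*25 = 200)
(h + L) + 164 = (200 - 1300371) + 164 = -1300171 + 164 = -1300007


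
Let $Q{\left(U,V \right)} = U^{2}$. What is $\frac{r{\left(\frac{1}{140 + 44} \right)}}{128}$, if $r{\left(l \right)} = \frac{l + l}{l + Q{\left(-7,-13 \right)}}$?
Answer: $\frac{1}{577088} \approx 1.7328 \cdot 10^{-6}$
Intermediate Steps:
$r{\left(l \right)} = \frac{2 l}{49 + l}$ ($r{\left(l \right)} = \frac{l + l}{l + \left(-7\right)^{2}} = \frac{2 l}{l + 49} = \frac{2 l}{49 + l}$)
$\frac{r{\left(\frac{1}{140 + 44} \right)}}{128} = \frac{2 \frac{1}{140 + 44} \frac{1}{49 + \frac{1}{140 + 44}}}{128} = \frac{2 \cdot \frac{1}{184} \frac{1}{49 + \frac{1}{184}}}{128} = \frac{2 \cdot \frac{1}{184} \frac{1}{\frac{9017}{184}}}{128} = \frac{2 \cdot \frac{1}{184} \cdot \frac{184}{9017}}{128} = \frac{1}{128} \cdot \frac{2}{9017} = \frac{1}{577088}$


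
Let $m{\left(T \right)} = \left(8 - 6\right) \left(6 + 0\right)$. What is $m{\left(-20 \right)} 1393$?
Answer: $16716$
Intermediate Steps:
$m{\left(T \right)} = 12$ ($m{\left(T \right)} = 2 \cdot 6 = 12$)
$m{\left(-20 \right)} 1393 = 12 \cdot 1393 = 16716$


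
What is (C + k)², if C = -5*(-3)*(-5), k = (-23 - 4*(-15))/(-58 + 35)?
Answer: 3104644/529 ≈ 5868.9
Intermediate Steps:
k = -37/23 (k = (-23 + 60)/(-23) = 37*(-1/23) = -37/23 ≈ -1.6087)
C = -75 (C = 15*(-5) = -75)
(C + k)² = (-75 - 37/23)² = (-1762/23)² = 3104644/529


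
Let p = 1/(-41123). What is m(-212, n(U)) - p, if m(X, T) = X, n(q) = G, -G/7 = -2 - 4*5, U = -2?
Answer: -8718075/41123 ≈ -212.00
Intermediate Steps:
G = 154 (G = -7*(-2 - 4*5) = -7*(-2 - 20) = -7*(-22) = 154)
n(q) = 154
p = -1/41123 ≈ -2.4317e-5
m(-212, n(U)) - p = -212 - 1*(-1/41123) = -212 + 1/41123 = -8718075/41123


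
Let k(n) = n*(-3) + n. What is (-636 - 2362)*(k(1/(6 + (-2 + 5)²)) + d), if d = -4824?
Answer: 216941276/15 ≈ 1.4463e+7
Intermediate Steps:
k(n) = -2*n (k(n) = -3*n + n = -2*n)
(-636 - 2362)*(k(1/(6 + (-2 + 5)²)) + d) = (-636 - 2362)*(-2/(6 + (-2 + 5)²) - 4824) = -2998*(-2/(6 + 3²) - 4824) = -2998*(-2/(6 + 9) - 4824) = -2998*(-2/15 - 4824) = -2998*(-72362/15) = 216941276/15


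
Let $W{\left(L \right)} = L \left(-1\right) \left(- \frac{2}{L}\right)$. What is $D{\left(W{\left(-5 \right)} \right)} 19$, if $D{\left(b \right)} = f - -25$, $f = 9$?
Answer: $646$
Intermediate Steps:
$W{\left(L \right)} = 2$ ($W{\left(L \right)} = - L \left(- \frac{2}{L}\right) = 2$)
$D{\left(b \right)} = 34$ ($D{\left(b \right)} = 9 - -25 = 9 + 25 = 34$)
$D{\left(W{\left(-5 \right)} \right)} 19 = 34 \cdot 19 = 646$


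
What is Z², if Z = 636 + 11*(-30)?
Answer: 93636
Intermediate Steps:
Z = 306 (Z = 636 - 330 = 306)
Z² = 306² = 93636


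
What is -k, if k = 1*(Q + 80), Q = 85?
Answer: -165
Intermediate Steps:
k = 165 (k = 1*(85 + 80) = 1*165 = 165)
-k = -1*165 = -165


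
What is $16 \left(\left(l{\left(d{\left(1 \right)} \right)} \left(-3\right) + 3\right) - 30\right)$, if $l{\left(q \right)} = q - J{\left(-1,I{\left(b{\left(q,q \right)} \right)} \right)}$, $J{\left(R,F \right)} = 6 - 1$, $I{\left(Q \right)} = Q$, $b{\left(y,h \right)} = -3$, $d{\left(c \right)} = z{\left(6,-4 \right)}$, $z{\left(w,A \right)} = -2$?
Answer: $-96$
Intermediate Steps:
$d{\left(c \right)} = -2$
$J{\left(R,F \right)} = 5$
$l{\left(q \right)} = -5 + q$ ($l{\left(q \right)} = q - 5 = -5 + q$)
$16 \left(\left(l{\left(d{\left(1 \right)} \right)} \left(-3\right) + 3\right) - 30\right) = 16 \left(\left(\left(-5 - 2\right) \left(-3\right) + 3\right) - 30\right) = 16 \left(\left(\left(-7\right) \left(-3\right) + 3\right) - 30\right) = 16 \left(\left(21 + 3\right) - 30\right) = 16 \left(24 - 30\right) = 16 \left(-6\right) = -96$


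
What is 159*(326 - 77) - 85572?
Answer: -45981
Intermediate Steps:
159*(326 - 77) - 85572 = 159*249 - 85572 = 39591 - 85572 = -45981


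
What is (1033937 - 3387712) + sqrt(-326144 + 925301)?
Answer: -2353775 + 9*sqrt(7397) ≈ -2.3530e+6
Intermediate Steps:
(1033937 - 3387712) + sqrt(-326144 + 925301) = -2353775 + sqrt(599157) = -2353775 + 9*sqrt(7397)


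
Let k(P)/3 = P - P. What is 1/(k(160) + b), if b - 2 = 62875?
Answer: 1/62877 ≈ 1.5904e-5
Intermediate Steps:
b = 62877 (b = 2 + 62875 = 62877)
k(P) = 0 (k(P) = 3*(P - P) = 3*0 = 0)
1/(k(160) + b) = 1/(0 + 62877) = 1/62877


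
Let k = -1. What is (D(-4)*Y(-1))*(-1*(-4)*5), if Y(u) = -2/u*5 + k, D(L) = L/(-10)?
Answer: 72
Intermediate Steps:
D(L) = -L/10 (D(L) = L*(-1/10) = -L/10)
Y(u) = -1 - 10/u (Y(u) = -2/u*5 - 1 = -10/u - 1 = -1 - 10/u)
(D(-4)*Y(-1))*(-1*(-4)*5) = ((-1/10*(-4))*((-10 - 1*(-1))/(-1)))*(-1*(-4)*5) = (2*(-(-10 + 1))/5)*(4*5) = (2*(-1*(-9))/5)*20 = ((2/5)*9)*20 = (18/5)*20 = 72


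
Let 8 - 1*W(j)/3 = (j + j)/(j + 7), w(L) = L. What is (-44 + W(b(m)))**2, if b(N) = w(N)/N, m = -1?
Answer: 6889/16 ≈ 430.56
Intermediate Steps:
b(N) = 1 (b(N) = N/N = 1)
W(j) = 24 - 6*j/(7 + j) (W(j) = 24 - 3*(j + j)/(j + 7) = 24 - 3*2*j/(7 + j) = 24 - 6*j/(7 + j))
(-44 + W(b(m)))**2 = (-44 + 6*(28 + 3*1)/(7 + 1))**2 = (-44 + 6*(28 + 3)/8)**2 = (-44 + 6*(1/8)*31)**2 = (-44 + 93/4)**2 = (-83/4)**2 = 6889/16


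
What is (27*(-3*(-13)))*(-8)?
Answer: -8424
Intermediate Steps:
(27*(-3*(-13)))*(-8) = (27*39)*(-8) = 1053*(-8) = -8424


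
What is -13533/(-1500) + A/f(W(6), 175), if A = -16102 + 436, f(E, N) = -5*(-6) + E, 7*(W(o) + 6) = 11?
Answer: -54023531/89500 ≈ -603.62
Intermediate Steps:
W(o) = -31/7 (W(o) = -6 + (1/7)*11 = -6 + 11/7 = -31/7)
f(E, N) = 30 + E
A = -15666
-13533/(-1500) + A/f(W(6), 175) = -13533/(-1500) - 15666/(30 - 31/7) = -13533*(-1/1500) - 15666/179/7 = 4511/500 - 15666*7/179 = 4511/500 - 109662/179 = -54023531/89500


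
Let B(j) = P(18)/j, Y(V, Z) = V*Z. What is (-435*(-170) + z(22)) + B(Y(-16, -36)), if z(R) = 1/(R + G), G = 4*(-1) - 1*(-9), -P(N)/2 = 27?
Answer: 63892751/864 ≈ 73950.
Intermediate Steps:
P(N) = -54 (P(N) = -2*27 = -54)
G = 5 (G = -4 + 9 = 5)
B(j) = -54/j
z(R) = 1/(5 + R) (z(R) = 1/(R + 5) = 1/(5 + R))
(-435*(-170) + z(22)) + B(Y(-16, -36)) = (-435*(-170) + 1/(5 + 22)) - 54/((-16*(-36))) = (73950 + 1/27) - 54/576 = (73950 + 1/27) - 54*1/576 = 1996651/27 - 3/32 = 63892751/864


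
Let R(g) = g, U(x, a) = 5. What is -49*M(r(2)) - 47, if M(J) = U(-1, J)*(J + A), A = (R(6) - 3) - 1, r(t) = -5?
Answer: 688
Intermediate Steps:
A = 2 (A = (6 - 3) - 1 = 3 - 1 = 2)
M(J) = 10 + 5*J (M(J) = 5*(J + 2) = 5*(2 + J) = 10 + 5*J)
-49*M(r(2)) - 47 = -49*(10 + 5*(-5)) - 47 = -49*(10 - 25) - 47 = -49*(-15) - 47 = 735 - 47 = 688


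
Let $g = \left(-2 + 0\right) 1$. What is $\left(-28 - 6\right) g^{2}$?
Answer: $-136$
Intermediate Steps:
$g = -2$ ($g = \left(-2\right) 1 = -2$)
$\left(-28 - 6\right) g^{2} = \left(-28 - 6\right) \left(-2\right)^{2} = \left(-34\right) 4 = -136$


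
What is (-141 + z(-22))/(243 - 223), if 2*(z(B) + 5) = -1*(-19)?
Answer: -273/40 ≈ -6.8250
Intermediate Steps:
z(B) = 9/2 (z(B) = -5 + (-1*(-19))/2 = -5 + (½)*19 = -5 + 19/2 = 9/2)
(-141 + z(-22))/(243 - 223) = (-141 + 9/2)/(243 - 223) = -273/2/20 = -273/2*1/20 = -273/40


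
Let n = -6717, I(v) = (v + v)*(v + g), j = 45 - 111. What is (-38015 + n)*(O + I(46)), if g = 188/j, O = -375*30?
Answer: 10746505144/33 ≈ 3.2565e+8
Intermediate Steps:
O = -11250
j = -66
g = -94/33 (g = 188/(-66) = 188*(-1/66) = -94/33 ≈ -2.8485)
I(v) = 2*v*(-94/33 + v) (I(v) = (v + v)*(v - 94/33) = (2*v)*(-94/33 + v) = 2*v*(-94/33 + v))
(-38015 + n)*(O + I(46)) = (-38015 - 6717)*(-11250 + (2/33)*46*(-94 + 33*46)) = -44732*(-11250 + (2/33)*46*(-94 + 1518)) = -44732*(-11250 + (2/33)*46*1424) = -44732*(-11250 + 131008/33) = -44732*(-240242/33) = 10746505144/33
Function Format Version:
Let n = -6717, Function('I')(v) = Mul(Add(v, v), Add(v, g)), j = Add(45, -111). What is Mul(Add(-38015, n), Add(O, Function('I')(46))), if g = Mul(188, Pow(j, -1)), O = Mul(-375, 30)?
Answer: Rational(10746505144, 33) ≈ 3.2565e+8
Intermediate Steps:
O = -11250
j = -66
g = Rational(-94, 33) (g = Mul(188, Pow(-66, -1)) = Mul(188, Rational(-1, 66)) = Rational(-94, 33) ≈ -2.8485)
Function('I')(v) = Mul(2, v, Add(Rational(-94, 33), v)) (Function('I')(v) = Mul(Add(v, v), Add(v, Rational(-94, 33))) = Mul(Mul(2, v), Add(Rational(-94, 33), v)) = Mul(2, v, Add(Rational(-94, 33), v)))
Mul(Add(-38015, n), Add(O, Function('I')(46))) = Mul(Add(-38015, -6717), Add(-11250, Mul(Rational(2, 33), 46, Add(-94, Mul(33, 46))))) = Mul(-44732, Add(-11250, Mul(Rational(2, 33), 46, Add(-94, 1518)))) = Mul(-44732, Add(-11250, Mul(Rational(2, 33), 46, 1424))) = Mul(-44732, Add(-11250, Rational(131008, 33))) = Mul(-44732, Rational(-240242, 33)) = Rational(10746505144, 33)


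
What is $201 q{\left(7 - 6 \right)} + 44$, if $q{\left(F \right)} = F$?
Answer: $245$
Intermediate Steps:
$201 q{\left(7 - 6 \right)} + 44 = 201 \left(7 - 6\right) + 44 = 201 \cdot 1 + 44 = 201 + 44 = 245$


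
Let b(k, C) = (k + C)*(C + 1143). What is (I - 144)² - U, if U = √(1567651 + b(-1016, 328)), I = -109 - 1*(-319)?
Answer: 4356 - √555603 ≈ 3610.6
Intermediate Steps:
b(k, C) = (1143 + C)*(C + k) (b(k, C) = (C + k)*(1143 + C) = (1143 + C)*(C + k))
I = 210 (I = -109 + 319 = 210)
U = √555603 (U = √(1567651 + (328² + 1143*328 + 1143*(-1016) + 328*(-1016))) = √(1567651 + (107584 + 374904 - 1161288 - 333248)) = √(1567651 - 1012048) = √555603 ≈ 745.39)
(I - 144)² - U = (210 - 144)² - √555603 = 66² - √555603 = 4356 - √555603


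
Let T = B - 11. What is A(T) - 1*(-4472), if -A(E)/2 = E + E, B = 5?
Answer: 4496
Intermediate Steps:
T = -6 (T = 5 - 11 = -6)
A(E) = -4*E (A(E) = -2*(E + E) = -4*E)
A(T) - 1*(-4472) = -4*(-6) - 1*(-4472) = 24 + 4472 = 4496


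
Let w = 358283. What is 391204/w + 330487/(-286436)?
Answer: -6352964877/102625149388 ≈ -0.061905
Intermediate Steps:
391204/w + 330487/(-286436) = 391204/358283 + 330487/(-286436) = 391204*(1/358283) + 330487*(-1/286436) = 391204/358283 - 330487/286436 = -6352964877/102625149388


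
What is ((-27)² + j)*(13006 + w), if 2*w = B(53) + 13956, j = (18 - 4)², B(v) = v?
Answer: 37019425/2 ≈ 1.8510e+7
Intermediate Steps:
j = 196 (j = 14² = 196)
w = 14009/2 (w = (53 + 13956)/2 = (½)*14009 = 14009/2 ≈ 7004.5)
((-27)² + j)*(13006 + w) = ((-27)² + 196)*(13006 + 14009/2) = (729 + 196)*(40021/2) = 925*(40021/2) = 37019425/2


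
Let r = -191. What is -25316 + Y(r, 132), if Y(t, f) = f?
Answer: -25184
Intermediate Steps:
-25316 + Y(r, 132) = -25316 + 132 = -25184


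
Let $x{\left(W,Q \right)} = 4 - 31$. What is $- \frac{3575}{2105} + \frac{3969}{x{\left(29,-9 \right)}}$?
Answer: $- \frac{62602}{421} \approx -148.7$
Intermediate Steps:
$x{\left(W,Q \right)} = -27$ ($x{\left(W,Q \right)} = 4 - 31 = -27$)
$- \frac{3575}{2105} + \frac{3969}{x{\left(29,-9 \right)}} = - \frac{3575}{2105} + \frac{3969}{-27} = \left(-3575\right) \frac{1}{2105} + 3969 \left(- \frac{1}{27}\right) = - \frac{715}{421} - 147 = - \frac{62602}{421}$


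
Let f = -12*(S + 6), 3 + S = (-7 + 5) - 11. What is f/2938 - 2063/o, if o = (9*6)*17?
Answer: -2975467/1348542 ≈ -2.2064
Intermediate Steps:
S = -16 (S = -3 + ((-7 + 5) - 11) = -3 + (-2 - 11) = -3 - 13 = -16)
f = 120 (f = -12*(-16 + 6) = -12*(-10) = 120)
o = 918 (o = 54*17 = 918)
f/2938 - 2063/o = 120/2938 - 2063/918 = 120*(1/2938) - 2063*1/918 = 60/1469 - 2063/918 = -2975467/1348542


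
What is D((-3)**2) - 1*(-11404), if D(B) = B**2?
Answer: 11485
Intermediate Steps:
D((-3)**2) - 1*(-11404) = ((-3)**2)**2 - 1*(-11404) = 9**2 + 11404 = 81 + 11404 = 11485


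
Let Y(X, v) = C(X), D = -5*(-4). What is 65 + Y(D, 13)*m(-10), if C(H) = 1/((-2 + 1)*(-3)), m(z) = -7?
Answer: 188/3 ≈ 62.667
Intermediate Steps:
D = 20
C(H) = 1/3 (C(H) = -1/3/(-1) = -1*(-1/3) = 1/3)
Y(X, v) = 1/3
65 + Y(D, 13)*m(-10) = 65 + (1/3)*(-7) = 65 - 7/3 = 188/3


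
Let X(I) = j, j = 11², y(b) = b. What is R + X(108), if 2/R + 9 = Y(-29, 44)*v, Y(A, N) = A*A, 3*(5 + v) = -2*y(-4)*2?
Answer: 49250/407 ≈ 121.01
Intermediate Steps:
j = 121
X(I) = 121
v = ⅓ (v = -5 + (-2*(-4)*2)/3 = -5 + (8*2)/3 = -5 + (⅓)*16 = -5 + 16/3 = ⅓ ≈ 0.33333)
Y(A, N) = A²
R = 3/407 (R = 2/(-9 + (-29)²*(⅓)) = 2/(-9 + 841*(⅓)) = 2/(-9 + 841/3) = 2/(814/3) = 2*(3/814) = 3/407 ≈ 0.0073710)
R + X(108) = 3/407 + 121 = 49250/407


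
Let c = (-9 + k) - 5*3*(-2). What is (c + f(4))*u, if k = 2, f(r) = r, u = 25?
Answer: 675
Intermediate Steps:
c = 23 (c = (-9 + 2) - 5*3*(-2) = -7 - 15*(-2) = -7 + 30 = 23)
(c + f(4))*u = (23 + 4)*25 = 27*25 = 675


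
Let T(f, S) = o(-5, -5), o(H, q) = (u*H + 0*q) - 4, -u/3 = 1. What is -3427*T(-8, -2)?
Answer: -37697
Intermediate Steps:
u = -3 (u = -3*1 = -3)
o(H, q) = -4 - 3*H (o(H, q) = (-3*H + 0*q) - 4 = (-3*H + 0) - 4 = -3*H - 4 = -4 - 3*H)
T(f, S) = 11 (T(f, S) = -4 - 3*(-5) = -4 + 15 = 11)
-3427*T(-8, -2) = -3427*11 = -37697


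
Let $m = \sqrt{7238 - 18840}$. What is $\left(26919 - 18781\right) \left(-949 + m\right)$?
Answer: $-7722962 + 8138 i \sqrt{11602} \approx -7.723 \cdot 10^{6} + 8.7657 \cdot 10^{5} i$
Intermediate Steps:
$m = i \sqrt{11602}$ ($m = \sqrt{-11602} = i \sqrt{11602} \approx 107.71 i$)
$\left(26919 - 18781\right) \left(-949 + m\right) = \left(26919 - 18781\right) \left(-949 + i \sqrt{11602}\right) = 8138 \left(-949 + i \sqrt{11602}\right) = -7722962 + 8138 i \sqrt{11602}$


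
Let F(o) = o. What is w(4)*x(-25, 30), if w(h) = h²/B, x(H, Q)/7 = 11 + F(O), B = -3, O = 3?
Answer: -1568/3 ≈ -522.67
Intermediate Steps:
x(H, Q) = 98 (x(H, Q) = 7*(11 + 3) = 7*14 = 98)
w(h) = -h²/3 (w(h) = h²/(-3) = h²*(-⅓) = -h²/3)
w(4)*x(-25, 30) = -⅓*4²*98 = -⅓*16*98 = -16/3*98 = -1568/3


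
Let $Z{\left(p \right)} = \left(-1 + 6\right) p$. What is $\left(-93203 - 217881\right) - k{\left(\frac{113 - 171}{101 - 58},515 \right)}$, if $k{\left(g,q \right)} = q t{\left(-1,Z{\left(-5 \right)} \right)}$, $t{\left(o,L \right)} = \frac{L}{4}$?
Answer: $- \frac{1231461}{4} \approx -3.0787 \cdot 10^{5}$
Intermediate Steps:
$Z{\left(p \right)} = 5 p$
$t{\left(o,L \right)} = \frac{L}{4}$ ($t{\left(o,L \right)} = L \frac{1}{4} = \frac{L}{4}$)
$k{\left(g,q \right)} = - \frac{25 q}{4}$ ($k{\left(g,q \right)} = q \frac{5 \left(-5\right)}{4} = q \frac{1}{4} \left(-25\right) = q \left(- \frac{25}{4}\right) = - \frac{25 q}{4}$)
$\left(-93203 - 217881\right) - k{\left(\frac{113 - 171}{101 - 58},515 \right)} = \left(-93203 - 217881\right) - \left(- \frac{25}{4}\right) 515 = \left(-93203 - 217881\right) - - \frac{12875}{4} = -311084 + \frac{12875}{4} = - \frac{1231461}{4}$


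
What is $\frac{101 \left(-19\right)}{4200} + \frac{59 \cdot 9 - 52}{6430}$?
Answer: $- \frac{1032737}{2700600} \approx -0.38241$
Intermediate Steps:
$\frac{101 \left(-19\right)}{4200} + \frac{59 \cdot 9 - 52}{6430} = \left(-1919\right) \frac{1}{4200} + \left(531 - 52\right) \frac{1}{6430} = - \frac{1919}{4200} + 479 \cdot \frac{1}{6430} = - \frac{1919}{4200} + \frac{479}{6430} = - \frac{1032737}{2700600}$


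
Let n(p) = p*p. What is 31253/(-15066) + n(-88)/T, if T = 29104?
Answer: -49557263/27405054 ≈ -1.8083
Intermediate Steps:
n(p) = p²
31253/(-15066) + n(-88)/T = 31253/(-15066) + (-88)²/29104 = 31253*(-1/15066) + 7744*(1/29104) = -31253/15066 + 484/1819 = -49557263/27405054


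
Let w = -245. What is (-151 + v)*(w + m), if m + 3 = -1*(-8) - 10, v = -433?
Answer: 146000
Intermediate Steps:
m = -5 (m = -3 + (-1*(-8) - 10) = -3 + (8 - 10) = -3 - 2 = -5)
(-151 + v)*(w + m) = (-151 - 433)*(-245 - 5) = -584*(-250) = 146000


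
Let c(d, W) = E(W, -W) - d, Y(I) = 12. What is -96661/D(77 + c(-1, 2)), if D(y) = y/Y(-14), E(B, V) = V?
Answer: -289983/19 ≈ -15262.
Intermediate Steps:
c(d, W) = -W - d
D(y) = y/12
-96661/D(77 + c(-1, 2)) = -96661*12/(77 + (-1*2 - 1*(-1))) = -96661*12/(77 + (-2 + 1)) = -96661*12/(77 - 1) = -96661/((1/12)*76) = -96661/19/3 = -96661*3/19 = -289983/19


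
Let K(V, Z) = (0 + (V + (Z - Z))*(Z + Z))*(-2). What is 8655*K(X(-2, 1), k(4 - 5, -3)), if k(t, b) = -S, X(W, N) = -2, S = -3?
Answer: 207720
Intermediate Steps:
k(t, b) = 3 (k(t, b) = -1*(-3) = 3)
K(V, Z) = -4*V*Z (K(V, Z) = (0 + (V + 0)*(2*Z))*(-2) = (0 + V*(2*Z))*(-2) = (0 + 2*V*Z)*(-2) = (2*V*Z)*(-2) = -4*V*Z)
8655*K(X(-2, 1), k(4 - 5, -3)) = 8655*(-4*(-2)*3) = 8655*24 = 207720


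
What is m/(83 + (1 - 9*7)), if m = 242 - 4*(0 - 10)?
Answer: 94/7 ≈ 13.429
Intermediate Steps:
m = 282 (m = 242 - 4*(-10) = 242 + 40 = 282)
m/(83 + (1 - 9*7)) = 282/(83 + (1 - 9*7)) = 282/(83 + (1 - 63)) = 282/(83 - 62) = 282/21 = 282*(1/21) = 94/7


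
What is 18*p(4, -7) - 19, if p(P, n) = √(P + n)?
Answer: -19 + 18*I*√3 ≈ -19.0 + 31.177*I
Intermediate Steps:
18*p(4, -7) - 19 = 18*√(4 - 7) - 19 = 18*√(-3) - 19 = 18*(I*√3) - 19 = 18*I*√3 - 19 = -19 + 18*I*√3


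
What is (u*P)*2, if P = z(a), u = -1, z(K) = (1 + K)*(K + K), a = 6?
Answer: -168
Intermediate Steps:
z(K) = 2*K*(1 + K) (z(K) = (1 + K)*(2*K) = 2*K*(1 + K))
P = 84 (P = 2*6*(1 + 6) = 2*6*7 = 84)
(u*P)*2 = -1*84*2 = -84*2 = -168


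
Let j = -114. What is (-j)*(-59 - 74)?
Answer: -15162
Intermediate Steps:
(-j)*(-59 - 74) = (-1*(-114))*(-59 - 74) = 114*(-133) = -15162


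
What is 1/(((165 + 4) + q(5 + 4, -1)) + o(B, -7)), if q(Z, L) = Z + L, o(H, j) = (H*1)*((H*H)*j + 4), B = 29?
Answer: -1/170430 ≈ -5.8675e-6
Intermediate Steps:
o(H, j) = H*(4 + j*H²) (o(H, j) = H*(H²*j + 4) = H*(j*H² + 4) = H*(4 + j*H²))
q(Z, L) = L + Z
1/(((165 + 4) + q(5 + 4, -1)) + o(B, -7)) = 1/(((165 + 4) + (-1 + (5 + 4))) + 29*(4 - 7*29²)) = 1/((169 + (-1 + 9)) + 29*(4 - 7*841)) = 1/((169 + 8) + 29*(4 - 5887)) = 1/(177 + 29*(-5883)) = 1/(177 - 170607) = 1/(-170430) = -1/170430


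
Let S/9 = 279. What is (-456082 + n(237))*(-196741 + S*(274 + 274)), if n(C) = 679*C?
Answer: -348077171633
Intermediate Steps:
S = 2511 (S = 9*279 = 2511)
(-456082 + n(237))*(-196741 + S*(274 + 274)) = (-456082 + 679*237)*(-196741 + 2511*(274 + 274)) = (-456082 + 160923)*(-196741 + 2511*548) = -295159*(-196741 + 1376028) = -295159*1179287 = -348077171633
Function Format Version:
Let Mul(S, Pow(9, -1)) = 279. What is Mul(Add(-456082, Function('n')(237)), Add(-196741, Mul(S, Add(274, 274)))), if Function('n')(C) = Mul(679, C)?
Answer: -348077171633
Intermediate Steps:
S = 2511 (S = Mul(9, 279) = 2511)
Mul(Add(-456082, Function('n')(237)), Add(-196741, Mul(S, Add(274, 274)))) = Mul(Add(-456082, Mul(679, 237)), Add(-196741, Mul(2511, Add(274, 274)))) = Mul(Add(-456082, 160923), Add(-196741, Mul(2511, 548))) = Mul(-295159, Add(-196741, 1376028)) = Mul(-295159, 1179287) = -348077171633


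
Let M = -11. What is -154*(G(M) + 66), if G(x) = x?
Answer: -8470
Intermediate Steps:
-154*(G(M) + 66) = -154*(-11 + 66) = -154*55 = -8470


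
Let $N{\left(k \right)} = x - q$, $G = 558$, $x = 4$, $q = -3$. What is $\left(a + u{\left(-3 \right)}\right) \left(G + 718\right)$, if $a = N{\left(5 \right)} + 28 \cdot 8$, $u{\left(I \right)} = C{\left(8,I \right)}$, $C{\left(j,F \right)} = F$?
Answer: $290928$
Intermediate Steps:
$u{\left(I \right)} = I$
$N{\left(k \right)} = 7$ ($N{\left(k \right)} = 4 - -3 = 4 + 3 = 7$)
$a = 231$ ($a = 7 + 28 \cdot 8 = 7 + 224 = 231$)
$\left(a + u{\left(-3 \right)}\right) \left(G + 718\right) = \left(231 - 3\right) \left(558 + 718\right) = 228 \cdot 1276 = 290928$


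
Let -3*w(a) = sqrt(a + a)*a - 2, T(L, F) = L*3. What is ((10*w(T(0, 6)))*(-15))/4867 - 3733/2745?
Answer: -18443011/13359915 ≈ -1.3805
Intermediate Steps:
T(L, F) = 3*L
w(a) = 2/3 - sqrt(2)*a**(3/2)/3 (w(a) = -(sqrt(a + a)*a - 2)/3 = -(sqrt(2*a)*a - 2)/3 = -((sqrt(2)*sqrt(a))*a - 2)/3 = -(sqrt(2)*a**(3/2) - 2)/3 = -(-2 + sqrt(2)*a**(3/2))/3 = 2/3 - sqrt(2)*a**(3/2)/3)
((10*w(T(0, 6)))*(-15))/4867 - 3733/2745 = ((10*(2/3 - sqrt(2)*(3*0)**(3/2)/3))*(-15))/4867 - 3733/2745 = ((10*(2/3 - sqrt(2)*0**(3/2)/3))*(-15))*(1/4867) - 3733*1/2745 = ((10*(2/3 - 1/3*sqrt(2)*0))*(-15))*(1/4867) - 3733/2745 = ((10*(2/3 + 0))*(-15))*(1/4867) - 3733/2745 = ((10*(2/3))*(-15))*(1/4867) - 3733/2745 = ((20/3)*(-15))*(1/4867) - 3733/2745 = -100*1/4867 - 3733/2745 = -100/4867 - 3733/2745 = -18443011/13359915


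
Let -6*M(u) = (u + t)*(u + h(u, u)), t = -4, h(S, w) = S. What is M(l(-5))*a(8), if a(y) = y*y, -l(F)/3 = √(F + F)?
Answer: 1920 - 256*I*√10 ≈ 1920.0 - 809.54*I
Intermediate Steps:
l(F) = -3*√2*√F (l(F) = -3*√(F + F) = -3*√2*√F)
M(u) = -u*(-4 + u)/3 (M(u) = -(u - 4)*(u + u)/6 = -(-4 + u)*2*u/6 = -u*(-4 + u)/3)
a(y) = y²
M(l(-5))*a(8) = ((-3*√2*√(-5))*(4 - (-3)*√2*√(-5))/3)*8² = ((-3*√2*I*√5)*(4 - (-3)*√2*I*√5)/3)*64 = ((-3*I*√10)*(4 - (-3)*I*√10)/3)*64 = ((-3*I*√10)*(4 + 3*I*√10)/3)*64 = -I*√10*(4 + 3*I*√10)*64 = -64*I*√10*(4 + 3*I*√10)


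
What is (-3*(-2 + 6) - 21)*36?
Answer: -1188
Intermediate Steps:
(-3*(-2 + 6) - 21)*36 = (-3*4 - 21)*36 = (-12 - 21)*36 = -33*36 = -1188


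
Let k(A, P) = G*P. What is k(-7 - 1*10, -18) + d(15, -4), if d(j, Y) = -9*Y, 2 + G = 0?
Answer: 72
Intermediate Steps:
G = -2 (G = -2 + 0 = -2)
k(A, P) = -2*P
k(-7 - 1*10, -18) + d(15, -4) = -2*(-18) - 9*(-4) = 36 + 36 = 72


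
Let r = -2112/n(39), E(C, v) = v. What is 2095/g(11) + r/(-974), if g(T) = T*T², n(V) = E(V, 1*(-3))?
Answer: 551753/648197 ≈ 0.85121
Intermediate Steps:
n(V) = -3 (n(V) = 1*(-3) = -3)
g(T) = T³
r = 704 (r = -2112/(-3) = -2112*(-⅓) = 704)
2095/g(11) + r/(-974) = 2095/(11³) + 704/(-974) = 2095/1331 + 704*(-1/974) = 2095*(1/1331) - 352/487 = 2095/1331 - 352/487 = 551753/648197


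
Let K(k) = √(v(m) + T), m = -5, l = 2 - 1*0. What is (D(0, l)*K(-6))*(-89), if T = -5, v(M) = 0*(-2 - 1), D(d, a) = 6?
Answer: -534*I*√5 ≈ -1194.1*I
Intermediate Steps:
l = 2 (l = 2 + 0 = 2)
v(M) = 0 (v(M) = 0*(-3) = 0)
K(k) = I*√5 (K(k) = √(0 - 5) = √(-5) = I*√5)
(D(0, l)*K(-6))*(-89) = (6*(I*√5))*(-89) = (6*I*√5)*(-89) = -534*I*√5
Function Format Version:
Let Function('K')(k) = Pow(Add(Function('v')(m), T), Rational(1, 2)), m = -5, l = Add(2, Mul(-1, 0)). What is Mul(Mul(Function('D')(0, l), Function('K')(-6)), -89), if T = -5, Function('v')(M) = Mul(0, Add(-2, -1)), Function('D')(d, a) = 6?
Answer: Mul(-534, I, Pow(5, Rational(1, 2))) ≈ Mul(-1194.1, I)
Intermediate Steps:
l = 2 (l = Add(2, 0) = 2)
Function('v')(M) = 0 (Function('v')(M) = Mul(0, -3) = 0)
Function('K')(k) = Mul(I, Pow(5, Rational(1, 2))) (Function('K')(k) = Pow(Add(0, -5), Rational(1, 2)) = Pow(-5, Rational(1, 2)) = Mul(I, Pow(5, Rational(1, 2))))
Mul(Mul(Function('D')(0, l), Function('K')(-6)), -89) = Mul(Mul(6, Mul(I, Pow(5, Rational(1, 2)))), -89) = Mul(Mul(6, I, Pow(5, Rational(1, 2))), -89) = Mul(-534, I, Pow(5, Rational(1, 2)))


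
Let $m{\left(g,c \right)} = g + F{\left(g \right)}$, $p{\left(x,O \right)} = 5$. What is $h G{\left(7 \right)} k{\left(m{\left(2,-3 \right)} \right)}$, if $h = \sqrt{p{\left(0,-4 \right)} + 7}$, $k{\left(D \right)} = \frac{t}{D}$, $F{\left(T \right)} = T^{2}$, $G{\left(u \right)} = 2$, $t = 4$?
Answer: $\frac{8 \sqrt{3}}{3} \approx 4.6188$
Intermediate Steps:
$m{\left(g,c \right)} = g + g^{2}$
$k{\left(D \right)} = \frac{4}{D}$
$h = 2 \sqrt{3}$ ($h = \sqrt{5 + 7} = \sqrt{12} = 2 \sqrt{3} \approx 3.4641$)
$h G{\left(7 \right)} k{\left(m{\left(2,-3 \right)} \right)} = 2 \sqrt{3} \cdot 2 \frac{4}{2 \left(1 + 2\right)} = 4 \sqrt{3} \frac{4}{2 \cdot 3} = 4 \sqrt{3} \cdot \frac{4}{6} = 4 \sqrt{3} \cdot 4 \cdot \frac{1}{6} = 4 \sqrt{3} \cdot \frac{2}{3} = \frac{8 \sqrt{3}}{3}$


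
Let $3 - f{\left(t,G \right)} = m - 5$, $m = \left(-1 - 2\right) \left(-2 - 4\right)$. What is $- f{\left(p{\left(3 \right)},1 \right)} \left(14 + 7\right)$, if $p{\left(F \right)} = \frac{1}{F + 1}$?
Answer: $210$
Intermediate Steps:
$m = 18$ ($m = \left(-3\right) \left(-6\right) = 18$)
$p{\left(F \right)} = \frac{1}{1 + F}$
$f{\left(t,G \right)} = -10$ ($f{\left(t,G \right)} = 3 - \left(18 - 5\right) = 3 - 13 = -10$)
$- f{\left(p{\left(3 \right)},1 \right)} \left(14 + 7\right) = - \left(-10\right) \left(14 + 7\right) = - \left(-10\right) 21 = \left(-1\right) \left(-210\right) = 210$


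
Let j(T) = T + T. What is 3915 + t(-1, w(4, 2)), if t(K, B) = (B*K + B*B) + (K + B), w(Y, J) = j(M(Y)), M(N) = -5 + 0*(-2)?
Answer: 4014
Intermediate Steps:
M(N) = -5 (M(N) = -5 + 0 = -5)
j(T) = 2*T
w(Y, J) = -10 (w(Y, J) = 2*(-5) = -10)
t(K, B) = B + K + B² + B*K (t(K, B) = (B*K + B²) + (B + K) = (B² + B*K) + (B + K) = B + K + B² + B*K)
3915 + t(-1, w(4, 2)) = 3915 + (-10 - 1 + (-10)² - 10*(-1)) = 3915 + (-10 - 1 + 100 + 10) = 3915 + 99 = 4014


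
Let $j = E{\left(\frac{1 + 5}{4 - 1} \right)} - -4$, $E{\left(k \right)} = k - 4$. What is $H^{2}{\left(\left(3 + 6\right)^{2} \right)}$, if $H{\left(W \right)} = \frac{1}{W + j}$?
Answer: $\frac{1}{6889} \approx 0.00014516$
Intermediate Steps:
$E{\left(k \right)} = -4 + k$
$j = 2$ ($j = \left(-4 + \frac{1 + 5}{4 - 1}\right) - -4 = \left(-4 + \frac{6}{3}\right) + 4 = \left(-4 + 6 \cdot \frac{1}{3}\right) + 4 = \left(-4 + 2\right) + 4 = -2 + 4 = 2$)
$H{\left(W \right)} = \frac{1}{2 + W}$ ($H{\left(W \right)} = \frac{1}{W + 2} = \frac{1}{2 + W}$)
$H^{2}{\left(\left(3 + 6\right)^{2} \right)} = \left(\frac{1}{2 + \left(3 + 6\right)^{2}}\right)^{2} = \left(\frac{1}{2 + 9^{2}}\right)^{2} = \left(\frac{1}{2 + 81}\right)^{2} = \left(\frac{1}{83}\right)^{2} = \frac{1}{6889}$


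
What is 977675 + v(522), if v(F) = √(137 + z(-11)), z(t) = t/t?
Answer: 977675 + √138 ≈ 9.7769e+5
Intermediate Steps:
z(t) = 1
v(F) = √138 (v(F) = √(137 + 1) = √138)
977675 + v(522) = 977675 + √138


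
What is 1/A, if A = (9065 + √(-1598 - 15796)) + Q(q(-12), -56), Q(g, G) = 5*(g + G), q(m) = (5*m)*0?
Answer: 8785/77193619 - I*√17394/77193619 ≈ 0.0001138 - 1.7085e-6*I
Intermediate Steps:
q(m) = 0
Q(g, G) = 5*G + 5*g (Q(g, G) = 5*(G + g) = 5*G + 5*g)
A = 8785 + I*√17394 (A = (9065 + √(-1598 - 15796)) + (5*(-56) + 5*0) = (9065 + √(-17394)) + (-280 + 0) = (9065 + I*√17394) - 280 = 8785 + I*√17394 ≈ 8785.0 + 131.89*I)
1/A = 1/(8785 + I*√17394)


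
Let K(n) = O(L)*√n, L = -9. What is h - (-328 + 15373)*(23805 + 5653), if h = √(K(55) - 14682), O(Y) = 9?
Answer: -443195610 + I*√(14682 - 9*√55) ≈ -4.432e+8 + 120.89*I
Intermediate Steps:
K(n) = 9*√n
h = √(-14682 + 9*√55) (h = √(9*√55 - 14682) = √(-14682 + 9*√55) ≈ 120.89*I)
h - (-328 + 15373)*(23805 + 5653) = √(-14682 + 9*√55) - (-328 + 15373)*(23805 + 5653) = √(-14682 + 9*√55) - 15045*29458 = √(-14682 + 9*√55) - 1*443195610 = √(-14682 + 9*√55) - 443195610 = -443195610 + √(-14682 + 9*√55)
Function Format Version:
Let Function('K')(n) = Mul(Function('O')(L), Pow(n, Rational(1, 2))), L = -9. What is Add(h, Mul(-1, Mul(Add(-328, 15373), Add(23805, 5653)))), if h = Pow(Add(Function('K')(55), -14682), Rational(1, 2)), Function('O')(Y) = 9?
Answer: Add(-443195610, Mul(I, Pow(Add(14682, Mul(-9, Pow(55, Rational(1, 2)))), Rational(1, 2)))) ≈ Add(-4.4320e+8, Mul(120.89, I))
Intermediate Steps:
Function('K')(n) = Mul(9, Pow(n, Rational(1, 2)))
h = Pow(Add(-14682, Mul(9, Pow(55, Rational(1, 2)))), Rational(1, 2)) (h = Pow(Add(Mul(9, Pow(55, Rational(1, 2))), -14682), Rational(1, 2)) = Pow(Add(-14682, Mul(9, Pow(55, Rational(1, 2)))), Rational(1, 2)) ≈ Mul(120.89, I))
Add(h, Mul(-1, Mul(Add(-328, 15373), Add(23805, 5653)))) = Add(Pow(Add(-14682, Mul(9, Pow(55, Rational(1, 2)))), Rational(1, 2)), Mul(-1, Mul(Add(-328, 15373), Add(23805, 5653)))) = Add(Pow(Add(-14682, Mul(9, Pow(55, Rational(1, 2)))), Rational(1, 2)), Mul(-1, Mul(15045, 29458))) = Add(Pow(Add(-14682, Mul(9, Pow(55, Rational(1, 2)))), Rational(1, 2)), Mul(-1, 443195610)) = Add(Pow(Add(-14682, Mul(9, Pow(55, Rational(1, 2)))), Rational(1, 2)), -443195610) = Add(-443195610, Pow(Add(-14682, Mul(9, Pow(55, Rational(1, 2)))), Rational(1, 2)))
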